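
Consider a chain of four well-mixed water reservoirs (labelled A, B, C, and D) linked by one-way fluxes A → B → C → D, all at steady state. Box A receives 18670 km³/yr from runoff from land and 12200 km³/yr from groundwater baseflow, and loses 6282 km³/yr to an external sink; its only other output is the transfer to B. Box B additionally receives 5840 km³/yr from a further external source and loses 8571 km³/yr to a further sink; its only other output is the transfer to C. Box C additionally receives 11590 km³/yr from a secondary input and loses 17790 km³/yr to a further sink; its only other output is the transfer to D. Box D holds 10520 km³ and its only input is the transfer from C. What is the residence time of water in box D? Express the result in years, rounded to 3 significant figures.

Box A: F(A→B) = (18670 + 12200) − 6282 = 24588 km³/yr.
Box B: F(B→C) = (24588 + 5840) − 8571 = 21857 km³/yr.
Box C: F(C→D) = (21857 + 11590) − 17790 = 15657 km³/yr.
Box D throughput = its input = 15657 km³/yr; τ = 10520 / 15657 = 0.6719 yr.

0.672 yr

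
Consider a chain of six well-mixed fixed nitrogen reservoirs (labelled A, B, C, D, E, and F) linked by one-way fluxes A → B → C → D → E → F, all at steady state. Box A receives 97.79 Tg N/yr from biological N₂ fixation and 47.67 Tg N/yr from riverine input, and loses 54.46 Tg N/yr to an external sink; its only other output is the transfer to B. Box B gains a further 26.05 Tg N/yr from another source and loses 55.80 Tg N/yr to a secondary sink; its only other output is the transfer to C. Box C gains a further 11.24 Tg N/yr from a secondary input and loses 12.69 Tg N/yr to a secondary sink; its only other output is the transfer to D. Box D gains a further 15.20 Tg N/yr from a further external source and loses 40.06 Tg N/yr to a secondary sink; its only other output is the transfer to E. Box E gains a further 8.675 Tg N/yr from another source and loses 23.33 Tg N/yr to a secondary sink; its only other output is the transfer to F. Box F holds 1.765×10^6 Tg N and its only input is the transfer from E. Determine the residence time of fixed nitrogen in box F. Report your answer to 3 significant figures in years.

87000 yr

Box A: F(A→B) = (97.79 + 47.67) − 54.46 = 91.000 Tg N/yr.
Box B: F(B→C) = (91.000 + 26.05) − 55.80 = 61.250 Tg N/yr.
Box C: F(C→D) = (61.250 + 11.24) − 12.69 = 59.800 Tg N/yr.
Box D: F(D→E) = (59.800 + 15.20) − 40.06 = 34.940 Tg N/yr.
Box E: F(E→F) = (34.940 + 8.675) − 23.33 = 20.285 Tg N/yr.
Box F throughput = its input = 20.285 Tg N/yr; τ = 1.765×10^6 / 20.285 = 87010 yr.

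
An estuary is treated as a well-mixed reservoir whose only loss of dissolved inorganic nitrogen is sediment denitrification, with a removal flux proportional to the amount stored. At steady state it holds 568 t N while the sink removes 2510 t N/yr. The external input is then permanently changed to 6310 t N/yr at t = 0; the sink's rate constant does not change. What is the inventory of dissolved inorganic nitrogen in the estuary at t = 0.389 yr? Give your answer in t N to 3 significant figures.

The sink rate constant is k = F₀/M₀ = 2510/568 = 4.419 yr⁻¹.
Solving dM/dt = F₁ − kM with M(0) = M₀ gives M(t) = F₁/k + (M₀ − F₁/k)·e^(−kt).
F₁/k = 6310/4.419 = 1427.9 t N; kt = 4.419 × 0.389 = 1.719, e^(−kt) = 0.1792.
M(0.389) = 1427.9 + (568 − 1427.9) × 0.1792 = 1427.9 − 154.1 = 1273.8 t N.

1270 t N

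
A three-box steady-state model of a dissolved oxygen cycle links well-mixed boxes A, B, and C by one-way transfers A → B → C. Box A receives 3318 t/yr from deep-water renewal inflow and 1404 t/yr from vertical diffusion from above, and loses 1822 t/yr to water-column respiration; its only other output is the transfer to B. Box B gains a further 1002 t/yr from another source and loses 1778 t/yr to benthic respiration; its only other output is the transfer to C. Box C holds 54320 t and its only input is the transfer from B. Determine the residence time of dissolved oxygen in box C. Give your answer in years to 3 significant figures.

25.6 yr

Box A: F(A→B) = (3318 + 1404) − 1822 = 2900.0 t/yr.
Box B: F(B→C) = (2900.0 + 1002) − 1778 = 2124.0 t/yr.
Box C throughput = its input = 2124.0 t/yr; τ = 54320 / 2124.0 = 25.57 yr.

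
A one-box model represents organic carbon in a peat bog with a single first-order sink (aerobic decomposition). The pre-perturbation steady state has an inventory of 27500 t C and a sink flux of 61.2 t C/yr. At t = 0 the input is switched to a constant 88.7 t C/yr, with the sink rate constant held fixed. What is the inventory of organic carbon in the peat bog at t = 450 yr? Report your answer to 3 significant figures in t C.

35300 t C

Residence time τ = M₀/F₀ = 449.3 yr. The eventual steady state is M_∞ = M₀·(F₁/F₀) = 27500 × 88.7/61.2 = 39857 t C.
The anomaly ΔM(t) = M(t) − M_∞ decays as ΔM₀·e^(−t/τ) with ΔM₀ = 27500 − 39857 = −12360 t C.
At t = 450 yr, e^(−t/τ) = e^(−1.001) = 0.3673, so ΔM = −4539 t C and M = 39857 − 4539 = 35318 t C.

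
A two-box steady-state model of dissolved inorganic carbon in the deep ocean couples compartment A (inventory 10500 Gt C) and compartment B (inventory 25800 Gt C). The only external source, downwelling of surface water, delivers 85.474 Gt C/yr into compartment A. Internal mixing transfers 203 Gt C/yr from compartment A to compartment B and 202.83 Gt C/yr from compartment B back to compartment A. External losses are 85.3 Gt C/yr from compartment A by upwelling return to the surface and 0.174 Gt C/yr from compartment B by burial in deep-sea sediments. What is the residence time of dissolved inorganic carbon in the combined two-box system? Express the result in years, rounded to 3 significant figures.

425 yr

For the system as a whole, the A↔B exchange is internal and contributes nothing to the throughput; only the external sinks remove mass.
M_total = 10500 + 25800 = 36300 Gt C.
ΣF_external_out = 85.3 + 0.174 = 85.474 Gt C/yr.
τ = M_total / ΣF_ext = 36300 / 85.474 = 424.7 yr.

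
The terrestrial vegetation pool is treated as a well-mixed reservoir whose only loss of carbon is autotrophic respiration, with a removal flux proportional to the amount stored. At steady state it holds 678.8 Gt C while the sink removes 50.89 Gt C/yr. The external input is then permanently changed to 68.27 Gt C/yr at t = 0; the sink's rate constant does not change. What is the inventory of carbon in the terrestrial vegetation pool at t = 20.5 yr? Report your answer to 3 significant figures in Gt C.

Residence time τ = M₀/F₀ = 13.34 yr. The eventual steady state is M_∞ = M₀·(F₁/F₀) = 678.8 × 68.27/50.89 = 910.62 Gt C.
The anomaly ΔM(t) = M(t) − M_∞ decays as ΔM₀·e^(−t/τ) with ΔM₀ = 678.8 − 910.62 = −231.8 Gt C.
At t = 20.5 yr, e^(−t/τ) = e^(−1.537) = 0.2150, so ΔM = −49.85 Gt C and M = 910.62 − 49.85 = 860.77 Gt C.

861 Gt C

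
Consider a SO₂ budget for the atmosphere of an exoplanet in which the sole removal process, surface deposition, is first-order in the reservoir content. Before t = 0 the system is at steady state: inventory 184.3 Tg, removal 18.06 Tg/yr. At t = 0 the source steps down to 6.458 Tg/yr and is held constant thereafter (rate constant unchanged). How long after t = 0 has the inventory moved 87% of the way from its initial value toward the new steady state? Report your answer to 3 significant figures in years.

20.8 yr

τ = M₀/F₀ = 184.3/18.06 = 10.20 yr.
The remaining gap fraction is e^(−t/τ); 87% covered ⇒ e^(−t/τ) = 0.130.
t = −τ ln(0.130) = 10.20 × 2.040 = 20.82 yr.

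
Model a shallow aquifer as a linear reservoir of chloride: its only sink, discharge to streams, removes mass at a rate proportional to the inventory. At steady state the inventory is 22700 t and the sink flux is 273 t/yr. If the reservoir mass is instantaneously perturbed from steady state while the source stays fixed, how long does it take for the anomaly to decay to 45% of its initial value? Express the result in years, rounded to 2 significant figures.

For a linear reservoir the anomaly decays as exp(−t/τ) with τ = M/F = 22700/273 = 83.15 yr.
exp(−t/τ) = 0.45 ⇒ t = −τ ln(0.45) = 83.15 × 0.7985 = 66.40 yr.

66 yr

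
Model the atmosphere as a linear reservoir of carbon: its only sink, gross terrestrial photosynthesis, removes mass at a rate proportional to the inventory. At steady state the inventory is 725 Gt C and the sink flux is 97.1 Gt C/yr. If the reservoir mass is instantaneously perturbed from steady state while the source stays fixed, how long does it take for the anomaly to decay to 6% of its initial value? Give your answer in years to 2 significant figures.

For a linear reservoir the anomaly decays as exp(−t/τ) with τ = M/F = 725/97.1 = 7.467 yr.
exp(−t/τ) = 0.06 ⇒ t = −τ ln(0.06) = 7.467 × 2.813 = 21.01 yr.

21 yr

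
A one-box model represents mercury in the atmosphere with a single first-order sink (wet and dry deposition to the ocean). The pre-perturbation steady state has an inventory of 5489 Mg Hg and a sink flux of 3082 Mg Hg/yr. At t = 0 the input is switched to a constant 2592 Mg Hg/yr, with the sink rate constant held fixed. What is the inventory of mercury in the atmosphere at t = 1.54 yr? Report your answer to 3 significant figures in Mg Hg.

Residence time τ = M₀/F₀ = 1.781 yr. The eventual steady state is M_∞ = M₀·(F₁/F₀) = 5489 × 2592/3082 = 4616.3 Mg Hg.
The anomaly ΔM(t) = M(t) − M_∞ decays as ΔM₀·e^(−t/τ) with ΔM₀ = 5489 − 4616.3 = 872.7 Mg Hg.
At t = 1.54 yr, e^(−t/τ) = e^(−0.8647) = 0.4212, so ΔM = 367.6 Mg Hg and M = 4616.3 + 367.6 = 4983.9 Mg Hg.

4980 Mg Hg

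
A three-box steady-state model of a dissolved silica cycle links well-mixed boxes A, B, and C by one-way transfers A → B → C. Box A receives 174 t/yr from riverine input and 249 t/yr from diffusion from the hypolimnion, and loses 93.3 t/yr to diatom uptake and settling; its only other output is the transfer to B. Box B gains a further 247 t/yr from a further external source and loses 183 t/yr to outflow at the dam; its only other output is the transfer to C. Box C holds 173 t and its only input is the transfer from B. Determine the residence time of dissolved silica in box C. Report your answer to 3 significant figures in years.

Box A: F(A→B) = (174 + 249) − 93.3 = 329.70 t/yr.
Box B: F(B→C) = (329.70 + 247) − 183 = 393.70 t/yr.
Box C throughput = its input = 393.70 t/yr; τ = 173 / 393.70 = 0.4394 yr.

0.439 yr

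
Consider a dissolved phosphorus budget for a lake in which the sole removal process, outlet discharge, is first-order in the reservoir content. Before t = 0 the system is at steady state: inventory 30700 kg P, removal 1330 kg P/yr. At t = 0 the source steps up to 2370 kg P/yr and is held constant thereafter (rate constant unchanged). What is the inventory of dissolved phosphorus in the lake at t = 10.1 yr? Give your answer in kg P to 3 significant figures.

τ = M₀/F₀ = 30700/1330 = 23.08 yr; rate constant k = 1/τ.
New steady state M_∞ = F₁/k = F₁·τ = 2370 × 23.08 = 54706 kg P.
M(t) = M_∞ + (M₀ − M_∞)·e^(−t/τ); t/τ = 10.1/23.08 = 0.4376, so e^(−t/τ) = 0.6456.
M(t) = 54706 − 24010 × 0.6456 = 39207 kg P.

39200 kg P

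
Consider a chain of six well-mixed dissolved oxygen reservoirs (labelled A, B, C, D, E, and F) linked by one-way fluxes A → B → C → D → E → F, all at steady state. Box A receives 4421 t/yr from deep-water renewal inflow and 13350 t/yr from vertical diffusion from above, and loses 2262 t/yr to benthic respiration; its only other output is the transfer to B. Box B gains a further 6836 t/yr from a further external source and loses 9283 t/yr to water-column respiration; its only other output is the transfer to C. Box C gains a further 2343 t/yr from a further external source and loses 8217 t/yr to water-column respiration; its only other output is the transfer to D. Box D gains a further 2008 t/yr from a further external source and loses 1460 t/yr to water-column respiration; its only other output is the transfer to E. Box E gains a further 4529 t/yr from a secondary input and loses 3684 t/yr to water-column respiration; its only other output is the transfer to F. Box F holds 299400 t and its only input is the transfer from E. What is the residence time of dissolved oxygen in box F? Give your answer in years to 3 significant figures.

Box A: F(A→B) = (4421 + 13350) − 2262 = 15509 t/yr.
Box B: F(B→C) = (15509 + 6836) − 9283 = 13062 t/yr.
Box C: F(C→D) = (13062 + 2343) − 8217 = 7188.0 t/yr.
Box D: F(D→E) = (7188.0 + 2008) − 1460 = 7736.0 t/yr.
Box E: F(E→F) = (7736.0 + 4529) − 3684 = 8581.0 t/yr.
Box F throughput = its input = 8581.0 t/yr; τ = 299400 / 8581.0 = 34.89 yr.

34.9 yr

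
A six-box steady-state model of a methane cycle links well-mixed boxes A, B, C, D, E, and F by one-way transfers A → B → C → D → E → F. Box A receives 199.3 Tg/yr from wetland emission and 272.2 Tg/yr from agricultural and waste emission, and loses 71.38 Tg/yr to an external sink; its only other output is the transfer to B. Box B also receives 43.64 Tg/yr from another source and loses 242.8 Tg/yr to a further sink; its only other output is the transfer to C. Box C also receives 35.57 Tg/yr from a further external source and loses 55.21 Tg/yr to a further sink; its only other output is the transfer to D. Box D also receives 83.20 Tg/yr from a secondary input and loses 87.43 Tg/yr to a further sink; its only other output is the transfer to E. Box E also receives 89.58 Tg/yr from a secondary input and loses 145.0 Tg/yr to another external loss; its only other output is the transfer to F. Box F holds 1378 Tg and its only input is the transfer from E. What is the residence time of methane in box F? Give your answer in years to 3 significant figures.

11.3 yr

Box A: F(A→B) = (199.3 + 272.2) − 71.38 = 400.12 Tg/yr.
Box B: F(B→C) = (400.12 + 43.64) − 242.8 = 200.96 Tg/yr.
Box C: F(C→D) = (200.96 + 35.57) − 55.21 = 181.32 Tg/yr.
Box D: F(D→E) = (181.32 + 83.20) − 87.43 = 177.09 Tg/yr.
Box E: F(E→F) = (177.09 + 89.58) − 145.0 = 121.67 Tg/yr.
Box F throughput = its input = 121.67 Tg/yr; τ = 1378 / 121.67 = 11.33 yr.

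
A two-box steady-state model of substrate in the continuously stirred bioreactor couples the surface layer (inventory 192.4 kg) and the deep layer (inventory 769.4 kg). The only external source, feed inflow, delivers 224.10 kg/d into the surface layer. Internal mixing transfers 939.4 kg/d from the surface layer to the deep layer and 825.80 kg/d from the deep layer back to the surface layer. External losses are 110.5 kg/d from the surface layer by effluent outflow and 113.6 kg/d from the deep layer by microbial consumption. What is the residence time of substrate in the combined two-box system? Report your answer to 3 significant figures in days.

Treat the two boxes together as one reservoir: the mixing fluxes between them are internal recycling, so τ = ΣM / Σ(external losses).
M_total = 192.4 + 769.4 = 961.80 kg.
ΣF_external_out = 110.5 + 113.6 = 224.10 kg/d.
τ = M_total / ΣF_ext = 961.80 / 224.10 = 4.292 d.

4.29 d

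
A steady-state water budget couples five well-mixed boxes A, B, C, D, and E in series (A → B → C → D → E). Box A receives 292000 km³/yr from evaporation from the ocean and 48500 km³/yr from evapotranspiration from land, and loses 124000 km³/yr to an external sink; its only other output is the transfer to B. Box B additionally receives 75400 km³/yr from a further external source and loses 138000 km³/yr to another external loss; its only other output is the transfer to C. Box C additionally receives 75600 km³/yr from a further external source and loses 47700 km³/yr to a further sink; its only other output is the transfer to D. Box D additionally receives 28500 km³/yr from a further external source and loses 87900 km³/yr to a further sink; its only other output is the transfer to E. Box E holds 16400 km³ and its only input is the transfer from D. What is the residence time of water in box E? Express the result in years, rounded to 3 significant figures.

0.134 yr

Box A: F(A→B) = (292000 + 48500) − 124000 = 216500 km³/yr.
Box B: F(B→C) = (216500 + 75400) − 138000 = 153900 km³/yr.
Box C: F(C→D) = (153900 + 75600) − 47700 = 181800 km³/yr.
Box D: F(D→E) = (181800 + 28500) − 87900 = 122400 km³/yr.
Box E throughput = its input = 122400 km³/yr; τ = 16400 / 122400 = 0.1340 yr.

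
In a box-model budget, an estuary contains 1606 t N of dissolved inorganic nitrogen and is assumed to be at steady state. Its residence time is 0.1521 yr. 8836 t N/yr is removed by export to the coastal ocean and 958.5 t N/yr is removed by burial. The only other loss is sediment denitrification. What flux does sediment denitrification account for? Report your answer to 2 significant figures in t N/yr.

760 t N/yr

Total removal F = M/τ = 1606 / 0.1521 = 10560 t N/yr.
Sediment denitrification = F − (8836 + 958.5) = 10560 − 9794 = 764.3 t N/yr.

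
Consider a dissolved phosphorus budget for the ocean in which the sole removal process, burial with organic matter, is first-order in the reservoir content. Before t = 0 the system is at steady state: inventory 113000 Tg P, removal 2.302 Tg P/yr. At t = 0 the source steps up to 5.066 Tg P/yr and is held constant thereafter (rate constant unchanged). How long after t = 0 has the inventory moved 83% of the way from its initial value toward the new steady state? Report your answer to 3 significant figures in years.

τ = M₀/F₀ = 113000/2.302 = 49090 yr.
The remaining gap fraction is e^(−t/τ); 83% covered ⇒ e^(−t/τ) = 0.170.
t = −τ ln(0.170) = 49090 × 1.772 = 86980 yr.

87000 yr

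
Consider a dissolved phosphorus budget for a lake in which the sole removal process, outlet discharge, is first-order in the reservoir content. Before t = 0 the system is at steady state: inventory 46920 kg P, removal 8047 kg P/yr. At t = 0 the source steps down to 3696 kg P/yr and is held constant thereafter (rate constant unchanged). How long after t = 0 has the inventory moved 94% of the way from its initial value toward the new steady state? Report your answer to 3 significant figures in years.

16.4 yr

τ = M₀/F₀ = 46920/8047 = 5.831 yr.
The remaining gap fraction is e^(−t/τ); 94% covered ⇒ e^(−t/τ) = 0.0600.
t = −τ ln(0.0600) = 5.831 × 2.813 = 16.40 yr.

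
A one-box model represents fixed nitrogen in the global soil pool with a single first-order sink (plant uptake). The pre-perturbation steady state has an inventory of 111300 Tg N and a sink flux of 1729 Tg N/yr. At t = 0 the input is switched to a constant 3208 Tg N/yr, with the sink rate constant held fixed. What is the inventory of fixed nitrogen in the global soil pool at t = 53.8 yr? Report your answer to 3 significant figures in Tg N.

165000 Tg N

τ = M₀/F₀ = 111300/1729 = 64.37 yr; rate constant k = 1/τ.
New steady state M_∞ = F₁/k = F₁·τ = 3208 × 64.37 = 206510 Tg N.
M(t) = M_∞ + (M₀ − M_∞)·e^(−t/τ); t/τ = 53.8/64.37 = 0.8358, so e^(−t/τ) = 0.4335.
M(t) = 206510 − 95210 × 0.4335 = 165230 Tg N.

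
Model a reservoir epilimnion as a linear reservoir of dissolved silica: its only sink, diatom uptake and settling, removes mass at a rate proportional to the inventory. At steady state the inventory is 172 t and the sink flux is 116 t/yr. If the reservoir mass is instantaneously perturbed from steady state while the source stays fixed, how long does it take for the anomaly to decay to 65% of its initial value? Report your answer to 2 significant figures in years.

0.64 yr

For a linear reservoir the anomaly decays as exp(−t/τ) with τ = M/F = 172/116 = 1.483 yr.
exp(−t/τ) = 0.65 ⇒ t = −τ ln(0.65) = 1.483 × 0.4308 = 0.6387 yr.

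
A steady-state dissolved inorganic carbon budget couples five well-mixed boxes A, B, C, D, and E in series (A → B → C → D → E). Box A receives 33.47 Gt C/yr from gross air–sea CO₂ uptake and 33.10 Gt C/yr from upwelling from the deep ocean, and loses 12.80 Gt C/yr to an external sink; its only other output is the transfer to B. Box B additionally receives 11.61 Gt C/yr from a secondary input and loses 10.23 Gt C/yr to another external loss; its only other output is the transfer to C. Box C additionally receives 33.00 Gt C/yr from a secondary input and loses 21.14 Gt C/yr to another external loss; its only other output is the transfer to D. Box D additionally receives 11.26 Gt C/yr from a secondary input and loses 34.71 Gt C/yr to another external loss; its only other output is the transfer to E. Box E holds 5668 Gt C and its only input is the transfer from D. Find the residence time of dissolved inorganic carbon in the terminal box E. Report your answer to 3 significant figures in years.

Box A: F(A→B) = (33.47 + 33.10) − 12.80 = 53.770 Gt C/yr.
Box B: F(B→C) = (53.770 + 11.61) − 10.23 = 55.150 Gt C/yr.
Box C: F(C→D) = (55.150 + 33.00) − 21.14 = 67.010 Gt C/yr.
Box D: F(D→E) = (67.010 + 11.26) − 34.71 = 43.560 Gt C/yr.
Box E throughput = its input = 43.560 Gt C/yr; τ = 5668 / 43.560 = 130.1 yr.

130 yr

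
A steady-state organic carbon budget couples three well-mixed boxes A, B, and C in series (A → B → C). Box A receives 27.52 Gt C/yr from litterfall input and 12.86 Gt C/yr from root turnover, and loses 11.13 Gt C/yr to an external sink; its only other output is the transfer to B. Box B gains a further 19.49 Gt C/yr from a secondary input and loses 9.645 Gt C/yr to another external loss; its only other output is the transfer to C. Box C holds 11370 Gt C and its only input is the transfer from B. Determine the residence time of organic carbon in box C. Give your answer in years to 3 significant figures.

Box A: F(A→B) = (27.52 + 12.86) − 11.13 = 29.250 Gt C/yr.
Box B: F(B→C) = (29.250 + 19.49) − 9.645 = 39.095 Gt C/yr.
Box C throughput = its input = 39.095 Gt C/yr; τ = 11370 / 39.095 = 290.8 yr.

291 yr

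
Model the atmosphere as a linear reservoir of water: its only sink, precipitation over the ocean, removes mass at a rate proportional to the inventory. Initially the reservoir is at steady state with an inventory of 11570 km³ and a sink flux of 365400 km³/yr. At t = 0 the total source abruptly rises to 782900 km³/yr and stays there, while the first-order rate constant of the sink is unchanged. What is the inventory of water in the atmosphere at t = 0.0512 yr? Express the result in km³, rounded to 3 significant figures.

τ = M₀/F₀ = 11570/365400 = 0.03166 yr; rate constant k = 1/τ.
New steady state M_∞ = F₁/k = F₁·τ = 782900 × 0.03166 = 24790 km³.
M(t) = M_∞ + (M₀ − M_∞)·e^(−t/τ); t/τ = 0.0512/0.03166 = 1.617, so e^(−t/τ) = 0.1985.
M(t) = 24790 − 13220 × 0.1985 = 22166 km³.

22200 km³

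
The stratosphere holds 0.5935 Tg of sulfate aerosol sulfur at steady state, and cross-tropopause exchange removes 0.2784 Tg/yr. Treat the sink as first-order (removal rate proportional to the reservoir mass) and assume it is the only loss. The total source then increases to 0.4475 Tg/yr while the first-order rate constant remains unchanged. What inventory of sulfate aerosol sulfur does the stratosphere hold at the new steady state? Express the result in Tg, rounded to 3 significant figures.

Rate constant k = F/M = 0.2784 / 0.5935 = 0.4691 yr⁻¹.
At the new steady state, source = k·M_new ⇒ M_new = 0.4475 / 0.4691 = 0.9540 Tg.
(Equivalently M_new = M × F_new/F_old = 0.5935 × 0.4475/0.2784.)

0.954 Tg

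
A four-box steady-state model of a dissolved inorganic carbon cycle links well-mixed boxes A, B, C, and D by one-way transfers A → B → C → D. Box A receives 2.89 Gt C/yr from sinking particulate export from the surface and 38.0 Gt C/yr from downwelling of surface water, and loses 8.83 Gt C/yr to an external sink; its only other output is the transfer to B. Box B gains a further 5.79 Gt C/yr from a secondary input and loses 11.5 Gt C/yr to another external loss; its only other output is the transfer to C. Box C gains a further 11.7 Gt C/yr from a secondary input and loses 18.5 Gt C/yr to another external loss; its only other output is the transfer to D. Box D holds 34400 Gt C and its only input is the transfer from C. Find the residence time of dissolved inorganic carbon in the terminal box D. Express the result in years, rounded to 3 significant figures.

Box A: F(A→B) = (2.89 + 38.0) − 8.83 = 32.060 Gt C/yr.
Box B: F(B→C) = (32.060 + 5.79) − 11.5 = 26.350 Gt C/yr.
Box C: F(C→D) = (26.350 + 11.7) − 18.5 = 19.550 Gt C/yr.
Box D throughput = its input = 19.550 Gt C/yr; τ = 34400 / 19.550 = 1760 yr.

1760 yr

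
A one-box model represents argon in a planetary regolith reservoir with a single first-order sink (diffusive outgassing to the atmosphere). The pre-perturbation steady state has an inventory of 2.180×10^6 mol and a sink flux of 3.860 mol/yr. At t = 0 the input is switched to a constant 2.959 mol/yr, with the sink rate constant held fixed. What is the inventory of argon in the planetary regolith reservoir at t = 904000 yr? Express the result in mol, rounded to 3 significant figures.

Residence time τ = M₀/F₀ = 564800 yr. The eventual steady state is M_∞ = M₀·(F₁/F₀) = 2.180×10^6 × 2.959/3.860 = 1.6711×10^6 mol.
The anomaly ΔM(t) = M(t) − M_∞ decays as ΔM₀·e^(−t/τ) with ΔM₀ = 2.180×10^6 − 1.6711×10^6 = 508900 mol.
At t = 904000 yr, e^(−t/τ) = e^(−1.601) = 0.2018, so ΔM = 102700 mol and M = 1.6711×10^6 + 102700 = 1.7738×10^6 mol.

1.77×10^6 mol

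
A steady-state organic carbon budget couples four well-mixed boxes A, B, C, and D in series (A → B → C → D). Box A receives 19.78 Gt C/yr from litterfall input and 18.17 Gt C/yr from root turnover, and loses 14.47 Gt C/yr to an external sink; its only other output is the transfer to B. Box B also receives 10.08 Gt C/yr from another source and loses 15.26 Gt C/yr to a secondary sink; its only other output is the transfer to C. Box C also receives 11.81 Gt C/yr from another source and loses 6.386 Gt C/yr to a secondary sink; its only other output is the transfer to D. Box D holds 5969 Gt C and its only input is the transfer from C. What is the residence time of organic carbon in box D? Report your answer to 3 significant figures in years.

252 yr

Box A: F(A→B) = (19.78 + 18.17) − 14.47 = 23.480 Gt C/yr.
Box B: F(B→C) = (23.480 + 10.08) − 15.26 = 18.300 Gt C/yr.
Box C: F(C→D) = (18.300 + 11.81) − 6.386 = 23.724 Gt C/yr.
Box D throughput = its input = 23.724 Gt C/yr; τ = 5969 / 23.724 = 251.6 yr.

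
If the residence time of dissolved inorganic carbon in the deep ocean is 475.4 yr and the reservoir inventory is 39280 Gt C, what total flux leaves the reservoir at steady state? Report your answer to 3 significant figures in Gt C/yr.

82.6 Gt C/yr

F = M / τ = 39280 / 475.4 = 82.63 Gt C/yr.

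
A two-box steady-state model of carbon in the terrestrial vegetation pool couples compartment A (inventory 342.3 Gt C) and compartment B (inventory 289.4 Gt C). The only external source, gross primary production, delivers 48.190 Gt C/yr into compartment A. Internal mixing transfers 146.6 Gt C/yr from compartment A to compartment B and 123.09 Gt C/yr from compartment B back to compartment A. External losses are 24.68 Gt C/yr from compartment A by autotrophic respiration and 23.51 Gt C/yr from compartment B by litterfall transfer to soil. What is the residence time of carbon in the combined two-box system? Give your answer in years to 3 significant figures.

Residence time in the combined system uses the total inventory and the total *external* removal — internal exchanges between the two boxes cancel.
M_total = 342.3 + 289.4 = 631.70 Gt C.
ΣF_external_out = 24.68 + 23.51 = 48.190 Gt C/yr.
τ = M_total / ΣF_ext = 631.70 / 48.190 = 13.11 yr.

13.1 yr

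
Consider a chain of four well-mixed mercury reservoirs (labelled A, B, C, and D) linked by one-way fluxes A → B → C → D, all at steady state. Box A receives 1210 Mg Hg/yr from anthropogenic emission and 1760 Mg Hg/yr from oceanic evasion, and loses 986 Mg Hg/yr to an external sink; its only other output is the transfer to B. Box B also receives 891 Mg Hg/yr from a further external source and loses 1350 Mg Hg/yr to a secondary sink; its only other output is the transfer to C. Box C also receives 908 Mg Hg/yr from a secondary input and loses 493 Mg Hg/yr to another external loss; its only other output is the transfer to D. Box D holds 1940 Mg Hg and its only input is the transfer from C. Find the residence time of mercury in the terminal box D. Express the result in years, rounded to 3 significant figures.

Box A: F(A→B) = (1210 + 1760) − 986 = 1984.0 Mg Hg/yr.
Box B: F(B→C) = (1984.0 + 891) − 1350 = 1525.0 Mg Hg/yr.
Box C: F(C→D) = (1525.0 + 908) − 493 = 1940.0 Mg Hg/yr.
Box D throughput = its input = 1940.0 Mg Hg/yr; τ = 1940 / 1940.0 = 1.000 yr.

1.00 yr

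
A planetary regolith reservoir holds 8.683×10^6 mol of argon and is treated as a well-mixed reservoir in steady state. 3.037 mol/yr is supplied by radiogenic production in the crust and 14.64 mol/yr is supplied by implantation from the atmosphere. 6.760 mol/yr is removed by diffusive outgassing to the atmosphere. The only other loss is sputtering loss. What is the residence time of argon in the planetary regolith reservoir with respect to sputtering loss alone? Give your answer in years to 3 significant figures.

795000 yr

At steady state ΣF_in = ΣF_out.
ΣF_in = 3.037 + 14.64 = 17.677 mol/yr.
Sputtering loss flux = ΣF_in − (6.760) = 17.677 − 6.760 = 10.92 mol/yr.
τ = M / F = 8.683×10^6 / 10.92 = 795400 yr.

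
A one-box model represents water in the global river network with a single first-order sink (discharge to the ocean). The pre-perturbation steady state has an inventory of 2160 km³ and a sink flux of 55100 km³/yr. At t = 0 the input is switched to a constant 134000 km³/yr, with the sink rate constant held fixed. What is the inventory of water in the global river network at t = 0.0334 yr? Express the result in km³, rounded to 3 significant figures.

3930 km³

The sink rate constant is k = F₀/M₀ = 55100/2160 = 25.51 yr⁻¹.
Solving dM/dt = F₁ − kM with M(0) = M₀ gives M(t) = F₁/k + (M₀ − F₁/k)·e^(−kt).
F₁/k = 134000/25.51 = 5253.0 km³; kt = 25.51 × 0.0334 = 0.8520, e^(−kt) = 0.4266.
M(0.0334) = 5253.0 + (2160 − 5253.0) × 0.4266 = 5253.0 − 1319 = 3933.7 km³.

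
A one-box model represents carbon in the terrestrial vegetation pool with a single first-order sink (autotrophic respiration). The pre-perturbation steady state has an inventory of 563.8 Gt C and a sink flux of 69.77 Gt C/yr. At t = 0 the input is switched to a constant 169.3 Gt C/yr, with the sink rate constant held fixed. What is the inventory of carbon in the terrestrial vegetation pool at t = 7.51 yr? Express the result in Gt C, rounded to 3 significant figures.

1050 Gt C

The sink rate constant is k = F₀/M₀ = 69.77/563.8 = 0.1237 yr⁻¹.
Solving dM/dt = F₁ − kM with M(0) = M₀ gives M(t) = F₁/k + (M₀ − F₁/k)·e^(−kt).
F₁/k = 169.3/0.1237 = 1368.1 Gt C; kt = 0.1237 × 7.51 = 0.9294, e^(−kt) = 0.3948.
M(7.51) = 1368.1 + (563.8 − 1368.1) × 0.3948 = 1368.1 − 317.5 = 1050.5 Gt C.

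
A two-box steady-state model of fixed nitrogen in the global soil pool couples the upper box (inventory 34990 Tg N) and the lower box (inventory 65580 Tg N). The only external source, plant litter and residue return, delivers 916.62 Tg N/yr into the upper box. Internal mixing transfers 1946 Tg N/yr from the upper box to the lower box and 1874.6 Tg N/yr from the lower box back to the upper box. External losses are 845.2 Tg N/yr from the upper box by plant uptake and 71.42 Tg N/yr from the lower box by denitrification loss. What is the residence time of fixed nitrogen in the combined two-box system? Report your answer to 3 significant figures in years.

For the system as a whole, the A↔B exchange is internal and contributes nothing to the throughput; only the external sinks remove mass.
M_total = 34990 + 65580 = 100570 Tg N.
ΣF_external_out = 845.2 + 71.42 = 916.62 Tg N/yr.
τ = M_total / ΣF_ext = 100570 / 916.62 = 109.7 yr.

110 yr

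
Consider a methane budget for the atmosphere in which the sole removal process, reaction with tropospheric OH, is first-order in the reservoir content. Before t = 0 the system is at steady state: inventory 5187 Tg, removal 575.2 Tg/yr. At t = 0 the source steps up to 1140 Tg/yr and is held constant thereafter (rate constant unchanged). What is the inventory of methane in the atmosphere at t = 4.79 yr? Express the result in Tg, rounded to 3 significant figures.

7290 Tg

τ = M₀/F₀ = 5187/575.2 = 9.018 yr; rate constant k = 1/τ.
New steady state M_∞ = F₁/k = F₁·τ = 1140 × 9.018 = 10280 Tg.
M(t) = M_∞ + (M₀ − M_∞)·e^(−t/τ); t/τ = 4.79/9.018 = 0.5312, so e^(−t/τ) = 0.5879.
M(t) = 10280 − 5093 × 0.5879 = 7285.8 Tg.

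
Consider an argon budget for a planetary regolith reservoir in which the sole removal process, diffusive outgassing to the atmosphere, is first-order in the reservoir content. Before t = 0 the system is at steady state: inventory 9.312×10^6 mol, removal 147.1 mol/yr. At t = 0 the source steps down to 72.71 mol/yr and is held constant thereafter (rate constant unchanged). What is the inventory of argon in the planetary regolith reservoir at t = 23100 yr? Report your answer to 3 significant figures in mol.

The sink rate constant is k = F₀/M₀ = 147.1/9.312×10^6 = 1.580×10^-5 yr⁻¹.
Solving dM/dt = F₁ − kM with M(0) = M₀ gives M(t) = F₁/k + (M₀ − F₁/k)·e^(−kt).
F₁/k = 72.71/1.580×10^-5 = 4.6028×10^6 mol; kt = 1.580×10^-5 × 23100 = 0.3649, e^(−kt) = 0.6943.
M(23100) = 4.6028×10^6 + (9.312×10^6 − 4.6028×10^6) × 0.6943 = 4.6028×10^6 + 3.269×10^6 = 7.8722×10^6 mol.

7.87×10^6 mol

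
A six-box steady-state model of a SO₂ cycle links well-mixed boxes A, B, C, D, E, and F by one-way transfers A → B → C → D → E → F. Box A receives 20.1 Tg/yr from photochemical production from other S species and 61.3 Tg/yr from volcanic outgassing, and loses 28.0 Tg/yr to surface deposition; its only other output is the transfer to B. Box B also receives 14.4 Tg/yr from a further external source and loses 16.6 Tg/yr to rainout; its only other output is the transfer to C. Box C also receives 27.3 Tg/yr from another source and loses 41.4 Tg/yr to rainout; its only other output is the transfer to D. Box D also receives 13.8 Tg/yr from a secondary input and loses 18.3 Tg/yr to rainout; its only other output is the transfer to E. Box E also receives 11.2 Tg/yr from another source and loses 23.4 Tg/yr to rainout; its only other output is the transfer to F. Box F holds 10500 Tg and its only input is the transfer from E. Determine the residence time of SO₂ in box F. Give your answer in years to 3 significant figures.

Box A: F(A→B) = (20.1 + 61.3) − 28.0 = 53.400 Tg/yr.
Box B: F(B→C) = (53.400 + 14.4) − 16.6 = 51.200 Tg/yr.
Box C: F(C→D) = (51.200 + 27.3) − 41.4 = 37.100 Tg/yr.
Box D: F(D→E) = (37.100 + 13.8) − 18.3 = 32.600 Tg/yr.
Box E: F(E→F) = (32.600 + 11.2) − 23.4 = 20.400 Tg/yr.
Box F throughput = its input = 20.400 Tg/yr; τ = 10500 / 20.400 = 514.7 yr.

515 yr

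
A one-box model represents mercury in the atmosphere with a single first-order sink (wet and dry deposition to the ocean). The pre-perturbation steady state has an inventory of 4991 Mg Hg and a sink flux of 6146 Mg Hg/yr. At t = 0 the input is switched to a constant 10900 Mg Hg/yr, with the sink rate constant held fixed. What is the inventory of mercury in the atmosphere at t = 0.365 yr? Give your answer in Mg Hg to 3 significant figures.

τ = M₀/F₀ = 4991/6146 = 0.8121 yr; rate constant k = 1/τ.
New steady state M_∞ = F₁/k = F₁·τ = 10900 × 0.8121 = 8851.6 Mg Hg.
M(t) = M_∞ + (M₀ − M_∞)·e^(−t/τ); t/τ = 0.365/0.8121 = 0.4495, so e^(−t/τ) = 0.6380.
M(t) = 8851.6 − 3861 × 0.6380 = 6388.7 Mg Hg.

6390 Mg Hg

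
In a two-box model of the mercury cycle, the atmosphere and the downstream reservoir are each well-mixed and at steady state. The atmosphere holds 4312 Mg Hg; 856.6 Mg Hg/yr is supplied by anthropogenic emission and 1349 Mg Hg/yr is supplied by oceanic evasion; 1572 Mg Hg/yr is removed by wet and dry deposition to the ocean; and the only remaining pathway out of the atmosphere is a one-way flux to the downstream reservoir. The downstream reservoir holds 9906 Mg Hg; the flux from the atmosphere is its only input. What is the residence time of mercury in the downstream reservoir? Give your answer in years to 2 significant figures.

16 yr

Balance the atmosphere: ΣF_in = 856.6 + 1349 = 2205.6 Mg Hg/yr.
Flux to the downstream reservoir = ΣF_in − (1572) = 633.60 Mg Hg/yr.
At steady state the output of the downstream reservoir equals its input, 633.60 Mg Hg/yr.
τ = M / F = 9906 / 633.60 = 15.63 yr.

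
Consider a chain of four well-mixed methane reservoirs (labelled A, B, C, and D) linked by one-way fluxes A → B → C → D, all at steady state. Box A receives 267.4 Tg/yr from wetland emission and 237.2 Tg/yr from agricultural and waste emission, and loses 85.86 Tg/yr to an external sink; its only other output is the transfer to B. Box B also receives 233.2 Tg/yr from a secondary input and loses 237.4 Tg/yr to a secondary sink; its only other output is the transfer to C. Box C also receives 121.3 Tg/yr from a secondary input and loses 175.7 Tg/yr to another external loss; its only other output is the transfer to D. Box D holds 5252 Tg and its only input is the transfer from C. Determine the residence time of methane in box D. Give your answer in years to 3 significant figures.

14.6 yr

Box A: F(A→B) = (267.4 + 237.2) − 85.86 = 418.74 Tg/yr.
Box B: F(B→C) = (418.74 + 233.2) − 237.4 = 414.54 Tg/yr.
Box C: F(C→D) = (414.54 + 121.3) − 175.7 = 360.14 Tg/yr.
Box D throughput = its input = 360.14 Tg/yr; τ = 5252 / 360.14 = 14.58 yr.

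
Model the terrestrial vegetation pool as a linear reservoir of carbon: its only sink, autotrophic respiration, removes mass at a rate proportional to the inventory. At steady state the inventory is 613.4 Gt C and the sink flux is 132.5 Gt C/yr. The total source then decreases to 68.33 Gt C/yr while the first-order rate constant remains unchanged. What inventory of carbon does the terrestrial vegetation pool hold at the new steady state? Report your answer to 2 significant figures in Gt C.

Rate constant k = F/M = 132.5 / 613.4 = 0.2160 yr⁻¹.
At the new steady state, source = k·M_new ⇒ M_new = 68.33 / 0.2160 = 316.3 Gt C.
(Equivalently M_new = M × F_new/F_old = 613.4 × 68.33/132.5.)

320 Gt C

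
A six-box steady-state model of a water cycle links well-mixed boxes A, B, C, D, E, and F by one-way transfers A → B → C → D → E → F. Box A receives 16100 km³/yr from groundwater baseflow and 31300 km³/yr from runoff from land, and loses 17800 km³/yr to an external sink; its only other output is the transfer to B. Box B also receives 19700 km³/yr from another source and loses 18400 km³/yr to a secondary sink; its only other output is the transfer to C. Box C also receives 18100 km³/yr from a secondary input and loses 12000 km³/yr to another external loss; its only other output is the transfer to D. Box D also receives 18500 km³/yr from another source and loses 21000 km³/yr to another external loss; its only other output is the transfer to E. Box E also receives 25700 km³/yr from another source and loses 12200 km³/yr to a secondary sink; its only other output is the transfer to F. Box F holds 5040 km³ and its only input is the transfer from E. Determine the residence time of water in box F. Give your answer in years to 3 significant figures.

0.105 yr

Box A: F(A→B) = (16100 + 31300) − 17800 = 29600 km³/yr.
Box B: F(B→C) = (29600 + 19700) − 18400 = 30900 km³/yr.
Box C: F(C→D) = (30900 + 18100) − 12000 = 37000 km³/yr.
Box D: F(D→E) = (37000 + 18500) − 21000 = 34500 km³/yr.
Box E: F(E→F) = (34500 + 25700) − 12200 = 48000 km³/yr.
Box F throughput = its input = 48000 km³/yr; τ = 5040 / 48000 = 0.1050 yr.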